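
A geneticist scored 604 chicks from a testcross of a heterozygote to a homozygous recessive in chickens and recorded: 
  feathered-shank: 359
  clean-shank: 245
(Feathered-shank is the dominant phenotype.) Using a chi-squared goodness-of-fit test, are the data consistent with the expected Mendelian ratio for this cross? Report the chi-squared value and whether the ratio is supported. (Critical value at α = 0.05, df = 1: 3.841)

A testcross of a heterozygote (Aa × aa) gives a 1:1 phenotypic ratio.
Under the 1:1 hypothesis (Σ ratio = 2, N = 604):
  feathered-shank: 604 × 1/2 = 302
  clean-shank: 604 × 1/2 = 302
χ² = Σ (O − E)² / E
  feathered-shank: (359 − 302)² / 302 = 10.7583
  clean-shank: (245 − 302)² / 302 = 10.7583
χ² = 10.7583 + 10.7583 = 21.5166 ≈ 21.517
Degrees of freedom = 2 − 1 = 1; critical value at α = 0.05 is 3.841.
Since 21.517 > 3.841, we reject the null hypothesis — the data do not fit the 1:1 ratio.

21.517; not consistent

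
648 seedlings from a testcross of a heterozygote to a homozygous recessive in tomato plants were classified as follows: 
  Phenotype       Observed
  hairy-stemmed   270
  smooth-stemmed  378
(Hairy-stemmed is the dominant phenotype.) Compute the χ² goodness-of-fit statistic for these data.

18.000

A testcross of a heterozygote (Aa × aa) gives a 1:1 phenotypic ratio.
Expected counts for N = 648 under a 1:1 ratio (total parts = 2):
  hairy-stemmed: 648 × 1/2 = 324
  smooth-stemmed: 648 × 1/2 = 324
χ² = Σ (O − E)² / E
  hairy-stemmed: (270 − 324)² / 324 = 9.0000
  smooth-stemmed: (378 − 324)² / 324 = 9.0000
χ² = 9.0000 + 9.0000 = 18.000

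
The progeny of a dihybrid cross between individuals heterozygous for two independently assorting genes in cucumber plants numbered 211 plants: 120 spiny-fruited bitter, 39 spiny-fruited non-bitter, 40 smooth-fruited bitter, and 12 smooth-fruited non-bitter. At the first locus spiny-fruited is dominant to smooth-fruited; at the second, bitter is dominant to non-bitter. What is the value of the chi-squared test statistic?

A dihybrid F₂ with independent assortment and complete dominance at both loci gives a 9:3:3:1 phenotypic ratio.
Expected counts for N = 211 under a 9:3:3:1 ratio (total parts = 16):
  spiny-fruited bitter: 211 × 9/16 = 118.6875
  spiny-fruited non-bitter: 211 × 3/16 = 39.5625
  smooth-fruited bitter: 211 × 3/16 = 39.5625
  smooth-fruited non-bitter: 211 × 1/16 = 13.1875
χ² = Σ (O − E)² / E
  spiny-fruited bitter: (120 − 118.6875)² / 118.6875 = 0.0145
  spiny-fruited non-bitter: (39 − 39.5625)² / 39.5625 = 0.0080
  smooth-fruited bitter: (40 − 39.5625)² / 39.5625 = 0.0048
  smooth-fruited non-bitter: (12 − 13.1875)² / 13.1875 = 0.1069
χ² = 0.0145 + 0.0080 + 0.0048 + 0.1069 = 0.1342 ≈ 0.134

0.134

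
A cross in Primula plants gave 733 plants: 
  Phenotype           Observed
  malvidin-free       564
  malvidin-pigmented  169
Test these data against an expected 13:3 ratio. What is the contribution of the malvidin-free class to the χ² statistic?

1.673

The 13:3 ratio has 16 parts, so with N = 733 the expected counts are:
  malvidin-free: 733 × 13/16 = 595.5625
  malvidin-pigmented: 733 × 3/16 = 137.4375
Contribution of malvidin-free: (564 − 595.5625)² / 595.5625 = 1.6727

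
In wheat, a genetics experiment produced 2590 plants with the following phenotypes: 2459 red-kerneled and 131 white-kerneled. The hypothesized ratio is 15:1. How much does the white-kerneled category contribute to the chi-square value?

Total ratio parts = 16. Expected numbers out of 2590:
  red-kerneled: 2590 × 15/16 = 2428.125
  white-kerneled: 2590 × 1/16 = 161.875
Contribution of white-kerneled: (131 − 161.875)² / 161.875 = 5.8889

5.889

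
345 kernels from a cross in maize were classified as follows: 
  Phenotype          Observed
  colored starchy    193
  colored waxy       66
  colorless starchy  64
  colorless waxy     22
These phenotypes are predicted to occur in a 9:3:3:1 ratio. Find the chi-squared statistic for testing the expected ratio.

0.049

Total ratio parts = 16. Expected numbers out of 345:
  colored starchy: 345 × 9/16 = 194.0625
  colored waxy: 345 × 3/16 = 64.6875
  colorless starchy: 345 × 3/16 = 64.6875
  colorless waxy: 345 × 1/16 = 21.5625
χ² = Σ (O − E)² / E
  colored starchy: (193 − 194.0625)² / 194.0625 = 0.0058
  colored waxy: (66 − 64.6875)² / 64.6875 = 0.0266
  colorless starchy: (64 − 64.6875)² / 64.6875 = 0.0073
  colorless waxy: (22 − 21.5625)² / 21.5625 = 0.0089
χ² = 0.0058 + 0.0266 + 0.0073 + 0.0089 = 0.0486 ≈ 0.049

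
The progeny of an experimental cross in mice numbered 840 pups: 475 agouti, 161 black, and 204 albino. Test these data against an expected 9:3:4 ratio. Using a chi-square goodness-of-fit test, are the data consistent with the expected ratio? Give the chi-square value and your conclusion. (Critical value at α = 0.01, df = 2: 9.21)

Under the 9:3:4 hypothesis (Σ ratio = 16, N = 840):
  agouti: 840 × 9/16 = 472.5
  black: 840 × 3/16 = 157.5
  albino: 840 × 4/16 = 210
χ² = Σ (O − E)² / E
  agouti: (475 − 472.5)² / 472.5 = 0.0132
  black: (161 − 157.5)² / 157.5 = 0.0778
  albino: (204 − 210)² / 210 = 0.1714
χ² = 0.0132 + 0.0778 + 0.1714 = 0.2624 ≈ 0.262
Degrees of freedom = 3 − 1 = 2; critical value at α = 0.01 is 9.21.
Since 0.262 < 9.21, we fail to reject the null hypothesis — the data are consistent with the 9:3:4 ratio.

0.262; consistent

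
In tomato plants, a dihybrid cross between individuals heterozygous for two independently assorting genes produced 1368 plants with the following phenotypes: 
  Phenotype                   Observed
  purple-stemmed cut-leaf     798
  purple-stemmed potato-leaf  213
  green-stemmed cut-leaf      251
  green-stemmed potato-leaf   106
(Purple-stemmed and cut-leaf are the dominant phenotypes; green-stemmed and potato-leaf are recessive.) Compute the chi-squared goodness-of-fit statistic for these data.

13.466

A dihybrid F₂ with independent assortment and complete dominance at both loci gives a 9:3:3:1 phenotypic ratio.
Expected counts for N = 1368 under a 9:3:3:1 ratio (total parts = 16):
  purple-stemmed cut-leaf: 1368 × 9/16 = 769.5
  purple-stemmed potato-leaf: 1368 × 3/16 = 256.5
  green-stemmed cut-leaf: 1368 × 3/16 = 256.5
  green-stemmed potato-leaf: 1368 × 1/16 = 85.5
χ² = Σ (O − E)² / E
  purple-stemmed cut-leaf: (798 − 769.5)² / 769.5 = 1.0556
  purple-stemmed potato-leaf: (213 − 256.5)² / 256.5 = 7.3772
  green-stemmed cut-leaf: (251 − 256.5)² / 256.5 = 0.1179
  green-stemmed potato-leaf: (106 − 85.5)² / 85.5 = 4.9152
χ² = 1.0556 + 7.3772 + 0.1179 + 4.9152 = 13.4659 ≈ 13.466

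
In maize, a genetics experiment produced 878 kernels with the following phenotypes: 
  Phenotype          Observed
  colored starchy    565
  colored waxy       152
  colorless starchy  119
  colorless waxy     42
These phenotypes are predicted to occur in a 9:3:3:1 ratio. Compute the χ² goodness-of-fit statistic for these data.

Total ratio parts = 16. Expected numbers out of 878:
  colored starchy: 878 × 9/16 = 493.875
  colored waxy: 878 × 3/16 = 164.625
  colorless starchy: 878 × 3/16 = 164.625
  colorless waxy: 878 × 1/16 = 54.875
χ² = Σ (O − E)² / E
  colored starchy: (565 − 493.875)² / 493.875 = 10.2430
  colored waxy: (152 − 164.625)² / 164.625 = 0.9682
  colorless starchy: (119 − 164.625)² / 164.625 = 12.6447
  colorless waxy: (42 − 54.875)² / 54.875 = 3.0208
χ² = 10.2430 + 0.9682 + 12.6447 + 3.0208 = 26.8767 ≈ 26.877

26.877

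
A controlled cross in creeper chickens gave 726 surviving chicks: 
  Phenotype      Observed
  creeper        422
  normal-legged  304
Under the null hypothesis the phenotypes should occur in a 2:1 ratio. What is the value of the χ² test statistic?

The 2:1 ratio has 3 parts, so with N = 726 the expected counts are:
  creeper: 726 × 2/3 = 484
  normal-legged: 726 × 1/3 = 242
χ² = Σ (O − E)² / E
  creeper: (422 − 484)² / 484 = 7.9421
  normal-legged: (304 − 242)² / 242 = 15.8843
χ² = 7.9421 + 15.8843 = 23.8264 ≈ 23.826

23.826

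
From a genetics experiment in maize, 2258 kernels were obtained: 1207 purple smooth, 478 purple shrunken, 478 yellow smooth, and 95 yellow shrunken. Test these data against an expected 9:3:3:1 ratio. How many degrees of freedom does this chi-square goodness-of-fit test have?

3

A goodness-of-fit test with 4 phenotype classes has df = 4 − 1 = 3.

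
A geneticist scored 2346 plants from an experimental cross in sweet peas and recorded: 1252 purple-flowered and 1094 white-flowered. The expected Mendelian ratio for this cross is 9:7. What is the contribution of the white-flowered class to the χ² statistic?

4.456

Total ratio parts = 16. Expected numbers out of 2346:
  purple-flowered: 2346 × 9/16 = 1319.625
  white-flowered: 2346 × 7/16 = 1026.375
Contribution of white-flowered: (1094 − 1026.375)² / 1026.375 = 4.4556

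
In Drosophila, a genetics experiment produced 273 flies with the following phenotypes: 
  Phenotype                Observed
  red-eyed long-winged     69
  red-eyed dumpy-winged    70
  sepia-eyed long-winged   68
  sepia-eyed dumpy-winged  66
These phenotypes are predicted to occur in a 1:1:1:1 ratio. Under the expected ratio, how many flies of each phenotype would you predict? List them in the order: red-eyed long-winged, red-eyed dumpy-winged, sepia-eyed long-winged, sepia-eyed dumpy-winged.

68.25, 68.25, 68.25, 68.25

Total ratio parts = 4. Expected numbers out of 273:
  red-eyed long-winged: 273 × 1/4 = 68.25
  red-eyed dumpy-winged: 273 × 1/4 = 68.25
  sepia-eyed long-winged: 273 × 1/4 = 68.25
  sepia-eyed dumpy-winged: 273 × 1/4 = 68.25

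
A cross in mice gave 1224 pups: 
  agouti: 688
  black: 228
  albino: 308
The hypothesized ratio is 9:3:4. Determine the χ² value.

0.023

Under the 9:3:4 hypothesis (Σ ratio = 16, N = 1224):
  agouti: 1224 × 9/16 = 688.5
  black: 1224 × 3/16 = 229.5
  albino: 1224 × 4/16 = 306
χ² = Σ (O − E)² / E
  agouti: (688 − 688.5)² / 688.5 = 0.0004
  black: (228 − 229.5)² / 229.5 = 0.0098
  albino: (308 − 306)² / 306 = 0.0131
χ² = 0.0004 + 0.0098 + 0.0131 = 0.0233 ≈ 0.023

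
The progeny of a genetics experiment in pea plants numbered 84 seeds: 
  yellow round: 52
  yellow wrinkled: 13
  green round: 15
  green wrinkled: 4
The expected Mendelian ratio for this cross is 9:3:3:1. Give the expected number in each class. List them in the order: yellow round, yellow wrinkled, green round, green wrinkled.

The 9:3:3:1 ratio has 16 parts, so with N = 84 the expected counts are:
  yellow round: 84 × 9/16 = 47.25
  yellow wrinkled: 84 × 3/16 = 15.75
  green round: 84 × 3/16 = 15.75
  green wrinkled: 84 × 1/16 = 5.25

47.25, 15.75, 15.75, 5.25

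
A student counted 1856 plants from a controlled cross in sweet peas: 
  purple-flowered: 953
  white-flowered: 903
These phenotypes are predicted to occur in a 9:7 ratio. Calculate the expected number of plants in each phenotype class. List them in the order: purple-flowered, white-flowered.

The 9:7 ratio has 16 parts, so with N = 1856 the expected counts are:
  purple-flowered: 1856 × 9/16 = 1044
  white-flowered: 1856 × 7/16 = 812

1044, 812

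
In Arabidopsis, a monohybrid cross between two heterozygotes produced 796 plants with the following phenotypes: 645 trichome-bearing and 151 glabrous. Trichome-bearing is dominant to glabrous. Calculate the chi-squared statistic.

For a monohybrid cross between heterozygotes with complete dominance, the expected phenotypic ratio is 3:1.
The 3:1 ratio has 4 parts, so with N = 796 the expected counts are:
  trichome-bearing: 796 × 3/4 = 597
  glabrous: 796 × 1/4 = 199
χ² = Σ (O − E)² / E
  trichome-bearing: (645 − 597)² / 597 = 3.8593
  glabrous: (151 − 199)² / 199 = 11.5779
χ² = 3.8593 + 11.5779 = 15.4372 ≈ 15.437

15.437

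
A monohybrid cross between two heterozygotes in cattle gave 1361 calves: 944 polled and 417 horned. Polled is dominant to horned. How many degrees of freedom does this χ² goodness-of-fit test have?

For a monohybrid cross between heterozygotes with complete dominance, the expected phenotypic ratio is 3:1.
A goodness-of-fit test with 2 phenotype classes has df = 2 − 1 = 1.

1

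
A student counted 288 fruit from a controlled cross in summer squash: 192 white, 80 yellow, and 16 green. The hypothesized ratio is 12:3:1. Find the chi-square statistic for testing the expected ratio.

Total ratio parts = 16. Expected numbers out of 288:
  white: 288 × 12/16 = 216
  yellow: 288 × 3/16 = 54
  green: 288 × 1/16 = 18
χ² = Σ (O − E)² / E
  white: (192 − 216)² / 216 = 2.6667
  yellow: (80 − 54)² / 54 = 12.5185
  green: (16 − 18)² / 18 = 0.2222
χ² = 2.6667 + 12.5185 + 0.2222 = 15.4074 ≈ 15.407

15.407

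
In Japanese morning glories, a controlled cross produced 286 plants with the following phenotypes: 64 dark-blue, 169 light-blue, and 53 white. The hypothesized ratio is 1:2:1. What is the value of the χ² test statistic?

Under the 1:2:1 hypothesis (Σ ratio = 4, N = 286):
  dark-blue: 286 × 1/4 = 71.5
  light-blue: 286 × 2/4 = 143
  white: 286 × 1/4 = 71.5
χ² = Σ (O − E)² / E
  dark-blue: (64 − 71.5)² / 71.5 = 0.7867
  light-blue: (169 − 143)² / 143 = 4.7273
  white: (53 − 71.5)² / 71.5 = 4.7867
χ² = 0.7867 + 4.7273 + 4.7867 = 10.3007 ≈ 10.301

10.301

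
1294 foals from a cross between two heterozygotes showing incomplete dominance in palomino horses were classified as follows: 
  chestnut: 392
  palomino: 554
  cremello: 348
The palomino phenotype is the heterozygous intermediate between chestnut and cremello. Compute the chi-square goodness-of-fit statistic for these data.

29.728

With incomplete dominance, a heterozygote × heterozygote cross gives a 1:2:1 phenotypic ratio.
The 1:2:1 ratio has 4 parts, so with N = 1294 the expected counts are:
  chestnut: 1294 × 1/4 = 323.5
  palomino: 1294 × 2/4 = 647
  cremello: 1294 × 1/4 = 323.5
χ² = Σ (O − E)² / E
  chestnut: (392 − 323.5)² / 323.5 = 14.5046
  palomino: (554 − 647)² / 647 = 13.3679
  cremello: (348 − 323.5)² / 323.5 = 1.8555
χ² = 14.5046 + 13.3679 + 1.8555 = 29.728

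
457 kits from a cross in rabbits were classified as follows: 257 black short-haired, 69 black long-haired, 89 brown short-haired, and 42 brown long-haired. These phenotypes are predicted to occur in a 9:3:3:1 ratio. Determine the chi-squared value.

9.700

Total ratio parts = 16. Expected numbers out of 457:
  black short-haired: 457 × 9/16 = 257.0625
  black long-haired: 457 × 3/16 = 85.6875
  brown short-haired: 457 × 3/16 = 85.6875
  brown long-haired: 457 × 1/16 = 28.5625
χ² = Σ (O − E)² / E
  black short-haired: (257 − 257.0625)² / 257.0625 = 0.0000
  black long-haired: (69 − 85.6875)² / 85.6875 = 3.2499
  brown short-haired: (89 − 85.6875)² / 85.6875 = 0.1281
  brown long-haired: (42 − 28.5625)² / 28.5625 = 6.3218
χ² = 0.0000 + 3.2499 + 0.1281 + 6.3218 = 9.6998 ≈ 9.700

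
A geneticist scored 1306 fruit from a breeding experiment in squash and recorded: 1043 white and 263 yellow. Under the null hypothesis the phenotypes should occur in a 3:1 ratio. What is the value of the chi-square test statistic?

Expected counts for N = 1306 under a 3:1 ratio (total parts = 4):
  white: 1306 × 3/4 = 979.5
  yellow: 1306 × 1/4 = 326.5
χ² = Σ (O − E)² / E
  white: (1043 − 979.5)² / 979.5 = 4.1166
  yellow: (263 − 326.5)² / 326.5 = 12.3499
χ² = 4.1166 + 12.3499 = 16.4665 ≈ 16.467

16.467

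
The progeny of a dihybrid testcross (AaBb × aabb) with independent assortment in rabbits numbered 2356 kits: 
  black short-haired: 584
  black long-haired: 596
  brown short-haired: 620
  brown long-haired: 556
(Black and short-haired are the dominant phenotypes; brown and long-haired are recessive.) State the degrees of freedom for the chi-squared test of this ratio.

A dihybrid testcross with independent assortment gives a 1:1:1:1 ratio.
A goodness-of-fit test with 4 phenotype classes has df = 4 − 1 = 3.

3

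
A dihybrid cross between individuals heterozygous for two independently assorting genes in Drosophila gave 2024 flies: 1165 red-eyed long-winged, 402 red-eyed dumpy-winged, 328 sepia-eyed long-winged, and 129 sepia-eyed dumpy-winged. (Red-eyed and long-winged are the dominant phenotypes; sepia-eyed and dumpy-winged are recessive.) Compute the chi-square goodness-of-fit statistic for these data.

A dihybrid F₂ with independent assortment and complete dominance at both loci gives a 9:3:3:1 phenotypic ratio.
Expected counts for N = 2024 under a 9:3:3:1 ratio (total parts = 16):
  red-eyed long-winged: 2024 × 9/16 = 1138.5
  red-eyed dumpy-winged: 2024 × 3/16 = 379.5
  sepia-eyed long-winged: 2024 × 3/16 = 379.5
  sepia-eyed dumpy-winged: 2024 × 1/16 = 126.5
χ² = Σ (O − E)² / E
  red-eyed long-winged: (1165 − 1138.5)² / 1138.5 = 0.6168
  red-eyed dumpy-winged: (402 − 379.5)² / 379.5 = 1.3340
  sepia-eyed long-winged: (328 − 379.5)² / 379.5 = 6.9888
  sepia-eyed dumpy-winged: (129 − 126.5)² / 126.5 = 0.0494
χ² = 0.6168 + 1.3340 + 6.9888 + 0.0494 = 8.989

8.989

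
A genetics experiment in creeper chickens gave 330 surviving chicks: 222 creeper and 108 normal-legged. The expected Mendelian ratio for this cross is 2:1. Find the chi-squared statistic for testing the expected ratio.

0.055

Under the 2:1 hypothesis (Σ ratio = 3, N = 330):
  creeper: 330 × 2/3 = 220
  normal-legged: 330 × 1/3 = 110
χ² = Σ (O − E)² / E
  creeper: (222 − 220)² / 220 = 0.0182
  normal-legged: (108 − 110)² / 110 = 0.0364
χ² = 0.0182 + 0.0364 = 0.0546 ≈ 0.055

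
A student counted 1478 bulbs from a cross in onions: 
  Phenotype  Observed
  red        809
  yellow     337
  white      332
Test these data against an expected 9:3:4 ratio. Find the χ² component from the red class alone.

0.602

Under the 9:3:4 hypothesis (Σ ratio = 16, N = 1478):
  red: 1478 × 9/16 = 831.375
  yellow: 1478 × 3/16 = 277.125
  white: 1478 × 4/16 = 369.5
Contribution of red: (809 − 831.375)² / 831.375 = 0.6022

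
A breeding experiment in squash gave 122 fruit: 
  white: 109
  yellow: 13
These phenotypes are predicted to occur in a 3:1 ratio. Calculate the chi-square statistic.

13.388

Expected counts for N = 122 under a 3:1 ratio (total parts = 4):
  white: 122 × 3/4 = 91.5
  yellow: 122 × 1/4 = 30.5
χ² = Σ (O − E)² / E
  white: (109 − 91.5)² / 91.5 = 3.3470
  yellow: (13 − 30.5)² / 30.5 = 10.0410
χ² = 3.3470 + 10.0410 = 13.388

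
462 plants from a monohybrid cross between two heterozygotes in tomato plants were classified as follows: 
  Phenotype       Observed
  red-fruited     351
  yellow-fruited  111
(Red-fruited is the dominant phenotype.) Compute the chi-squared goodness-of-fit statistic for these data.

For a monohybrid cross between heterozygotes with complete dominance, the expected phenotypic ratio is 3:1.
Under the 3:1 hypothesis (Σ ratio = 4, N = 462):
  red-fruited: 462 × 3/4 = 346.5
  yellow-fruited: 462 × 1/4 = 115.5
χ² = Σ (O − E)² / E
  red-fruited: (351 − 346.5)² / 346.5 = 0.0584
  yellow-fruited: (111 − 115.5)² / 115.5 = 0.1753
χ² = 0.0584 + 0.1753 = 0.2337 ≈ 0.234

0.234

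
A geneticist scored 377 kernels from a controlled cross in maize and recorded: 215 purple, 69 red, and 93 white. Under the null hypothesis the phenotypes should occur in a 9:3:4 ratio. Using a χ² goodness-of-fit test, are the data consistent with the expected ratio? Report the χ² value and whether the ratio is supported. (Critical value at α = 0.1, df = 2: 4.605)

Under the 9:3:4 hypothesis (Σ ratio = 16, N = 377):
  purple: 377 × 9/16 = 212.0625
  red: 377 × 3/16 = 70.6875
  white: 377 × 4/16 = 94.25
χ² = Σ (O − E)² / E
  purple: (215 − 212.0625)² / 212.0625 = 0.0407
  red: (69 − 70.6875)² / 70.6875 = 0.0403
  white: (93 − 94.25)² / 94.25 = 0.0166
χ² = 0.0407 + 0.0403 + 0.0166 = 0.0976 ≈ 0.098
Degrees of freedom = 3 − 1 = 2; critical value at α = 0.1 is 4.605.
Since 0.098 < 4.605, we fail to reject the null hypothesis — the data are consistent with the 9:3:4 ratio.

0.098; consistent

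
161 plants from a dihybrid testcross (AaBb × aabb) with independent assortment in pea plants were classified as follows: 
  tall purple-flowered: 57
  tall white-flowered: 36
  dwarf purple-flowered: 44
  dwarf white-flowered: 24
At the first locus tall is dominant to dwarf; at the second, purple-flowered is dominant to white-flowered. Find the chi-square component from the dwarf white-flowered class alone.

6.561

A dihybrid testcross with independent assortment gives a 1:1:1:1 ratio.
The 1:1:1:1 ratio has 4 parts, so with N = 161 the expected counts are:
  tall purple-flowered: 161 × 1/4 = 40.25
  tall white-flowered: 161 × 1/4 = 40.25
  dwarf purple-flowered: 161 × 1/4 = 40.25
  dwarf white-flowered: 161 × 1/4 = 40.25
Contribution of dwarf white-flowered: (24 − 40.25)² / 40.25 = 6.5606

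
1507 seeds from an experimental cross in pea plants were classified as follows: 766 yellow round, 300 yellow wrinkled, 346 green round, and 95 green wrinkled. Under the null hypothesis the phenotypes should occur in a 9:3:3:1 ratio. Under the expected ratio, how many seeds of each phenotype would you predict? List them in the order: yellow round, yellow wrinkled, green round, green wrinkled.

847.6875, 282.5625, 282.5625, 94.1875

The 9:3:3:1 ratio has 16 parts, so with N = 1507 the expected counts are:
  yellow round: 1507 × 9/16 = 847.6875
  yellow wrinkled: 1507 × 3/16 = 282.5625
  green round: 1507 × 3/16 = 282.5625
  green wrinkled: 1507 × 1/16 = 94.1875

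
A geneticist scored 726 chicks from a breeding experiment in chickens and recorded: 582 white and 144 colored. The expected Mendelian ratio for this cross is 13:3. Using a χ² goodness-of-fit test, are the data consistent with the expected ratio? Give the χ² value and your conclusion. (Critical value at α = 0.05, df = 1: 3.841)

Total ratio parts = 16. Expected numbers out of 726:
  white: 726 × 13/16 = 589.875
  colored: 726 × 3/16 = 136.125
χ² = Σ (O − E)² / E
  white: (582 − 589.875)² / 589.875 = 0.1051
  colored: (144 − 136.125)² / 136.125 = 0.4556
χ² = 0.1051 + 0.4556 = 0.5607 ≈ 0.561
Degrees of freedom = 2 − 1 = 1; critical value at α = 0.05 is 3.841.
Since 0.561 < 3.841, we fail to reject the null hypothesis — the data are consistent with the 13:3 ratio.

0.561; consistent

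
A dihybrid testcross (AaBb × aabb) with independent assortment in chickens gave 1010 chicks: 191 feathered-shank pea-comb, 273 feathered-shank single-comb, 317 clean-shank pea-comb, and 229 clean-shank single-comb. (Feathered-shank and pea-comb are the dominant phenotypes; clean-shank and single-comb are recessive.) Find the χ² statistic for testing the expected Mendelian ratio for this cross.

35.307

A dihybrid testcross with independent assortment gives a 1:1:1:1 ratio.
Total ratio parts = 4. Expected numbers out of 1010:
  feathered-shank pea-comb: 1010 × 1/4 = 252.5
  feathered-shank single-comb: 1010 × 1/4 = 252.5
  clean-shank pea-comb: 1010 × 1/4 = 252.5
  clean-shank single-comb: 1010 × 1/4 = 252.5
χ² = Σ (O − E)² / E
  feathered-shank pea-comb: (191 − 252.5)² / 252.5 = 14.9792
  feathered-shank single-comb: (273 − 252.5)² / 252.5 = 1.6644
  clean-shank pea-comb: (317 − 252.5)² / 252.5 = 16.4762
  clean-shank single-comb: (229 − 252.5)² / 252.5 = 2.1871
χ² = 14.9792 + 1.6644 + 16.4762 + 2.1871 = 35.3069 ≈ 35.307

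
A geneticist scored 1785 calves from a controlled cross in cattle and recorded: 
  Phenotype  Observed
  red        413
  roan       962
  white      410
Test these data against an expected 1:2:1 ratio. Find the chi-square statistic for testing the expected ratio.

10.834

The 1:2:1 ratio has 4 parts, so with N = 1785 the expected counts are:
  red: 1785 × 1/4 = 446.25
  roan: 1785 × 2/4 = 892.5
  white: 1785 × 1/4 = 446.25
χ² = Σ (O − E)² / E
  red: (413 − 446.25)² / 446.25 = 2.4775
  roan: (962 − 892.5)² / 892.5 = 5.4120
  white: (410 − 446.25)² / 446.25 = 2.9447
χ² = 2.4775 + 5.4120 + 2.9447 = 10.8342 ≈ 10.834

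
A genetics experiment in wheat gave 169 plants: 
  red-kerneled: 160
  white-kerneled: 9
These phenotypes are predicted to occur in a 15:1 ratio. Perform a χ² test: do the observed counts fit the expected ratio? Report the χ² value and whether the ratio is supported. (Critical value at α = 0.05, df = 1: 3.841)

0.247; consistent

The 15:1 ratio has 16 parts, so with N = 169 the expected counts are:
  red-kerneled: 169 × 15/16 = 158.4375
  white-kerneled: 169 × 1/16 = 10.5625
χ² = Σ (O − E)² / E
  red-kerneled: (160 − 158.4375)² / 158.4375 = 0.0154
  white-kerneled: (9 − 10.5625)² / 10.5625 = 0.2311
χ² = 0.0154 + 0.2311 = 0.2465 ≈ 0.247
Degrees of freedom = 2 − 1 = 1; critical value at α = 0.05 is 3.841.
Since 0.247 < 3.841, we fail to reject the null hypothesis — the data are consistent with the 15:1 ratio.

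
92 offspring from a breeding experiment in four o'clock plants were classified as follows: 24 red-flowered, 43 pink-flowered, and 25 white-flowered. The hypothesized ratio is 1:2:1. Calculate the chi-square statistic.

Expected counts for N = 92 under a 1:2:1 ratio (total parts = 4):
  red-flowered: 92 × 1/4 = 23
  pink-flowered: 92 × 2/4 = 46
  white-flowered: 92 × 1/4 = 23
χ² = Σ (O − E)² / E
  red-flowered: (24 − 23)² / 23 = 0.0435
  pink-flowered: (43 − 46)² / 46 = 0.1957
  white-flowered: (25 − 23)² / 23 = 0.1739
χ² = 0.0435 + 0.1957 + 0.1739 = 0.4131 ≈ 0.413

0.413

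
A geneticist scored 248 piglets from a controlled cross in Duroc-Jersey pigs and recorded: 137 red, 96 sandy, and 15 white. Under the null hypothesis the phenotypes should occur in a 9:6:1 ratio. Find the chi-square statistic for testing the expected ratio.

0.158

Total ratio parts = 16. Expected numbers out of 248:
  red: 248 × 9/16 = 139.5
  sandy: 248 × 6/16 = 93
  white: 248 × 1/16 = 15.5
χ² = Σ (O − E)² / E
  red: (137 − 139.5)² / 139.5 = 0.0448
  sandy: (96 − 93)² / 93 = 0.0968
  white: (15 − 15.5)² / 15.5 = 0.0161
χ² = 0.0448 + 0.0968 + 0.0161 = 0.1577 ≈ 0.158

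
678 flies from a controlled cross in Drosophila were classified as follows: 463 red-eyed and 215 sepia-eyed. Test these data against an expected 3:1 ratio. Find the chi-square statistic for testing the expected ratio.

Expected counts for N = 678 under a 3:1 ratio (total parts = 4):
  red-eyed: 678 × 3/4 = 508.5
  sepia-eyed: 678 × 1/4 = 169.5
χ² = Σ (O − E)² / E
  red-eyed: (463 − 508.5)² / 508.5 = 4.0713
  sepia-eyed: (215 − 169.5)² / 169.5 = 12.2139
χ² = 4.0713 + 12.2139 = 16.2852 ≈ 16.285

16.285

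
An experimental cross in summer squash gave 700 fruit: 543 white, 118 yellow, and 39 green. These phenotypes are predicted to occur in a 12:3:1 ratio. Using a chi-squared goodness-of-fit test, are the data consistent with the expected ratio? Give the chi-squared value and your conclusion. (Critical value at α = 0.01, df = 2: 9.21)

2.470; consistent

Expected counts for N = 700 under a 12:3:1 ratio (total parts = 16):
  white: 700 × 12/16 = 525
  yellow: 700 × 3/16 = 131.25
  green: 700 × 1/16 = 43.75
χ² = Σ (O − E)² / E
  white: (543 − 525)² / 525 = 0.6171
  yellow: (118 − 131.25)² / 131.25 = 1.3376
  green: (39 − 43.75)² / 43.75 = 0.5157
χ² = 0.6171 + 1.3376 + 0.5157 = 2.4704 ≈ 2.470
Degrees of freedom = 3 − 1 = 2; critical value at α = 0.01 is 9.21.
Since 2.470 < 9.21, we fail to reject the null hypothesis — the data are consistent with the 12:3:1 ratio.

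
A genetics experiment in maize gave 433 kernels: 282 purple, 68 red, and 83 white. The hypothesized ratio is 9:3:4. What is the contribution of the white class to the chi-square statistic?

5.890

The 9:3:4 ratio has 16 parts, so with N = 433 the expected counts are:
  purple: 433 × 9/16 = 243.5625
  red: 433 × 3/16 = 81.1875
  white: 433 × 4/16 = 108.25
Contribution of white: (83 − 108.25)² / 108.25 = 5.8897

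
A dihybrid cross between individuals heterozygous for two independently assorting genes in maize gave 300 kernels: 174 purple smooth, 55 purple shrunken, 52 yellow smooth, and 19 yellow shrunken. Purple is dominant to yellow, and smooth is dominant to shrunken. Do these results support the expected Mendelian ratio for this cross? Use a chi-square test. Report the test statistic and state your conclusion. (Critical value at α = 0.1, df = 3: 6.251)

A dihybrid F₂ with independent assortment and complete dominance at both loci gives a 9:3:3:1 phenotypic ratio.
Expected counts for N = 300 under a 9:3:3:1 ratio (total parts = 16):
  purple smooth: 300 × 9/16 = 168.75
  purple shrunken: 300 × 3/16 = 56.25
  yellow smooth: 300 × 3/16 = 56.25
  yellow shrunken: 300 × 1/16 = 18.75
χ² = Σ (O − E)² / E
  purple smooth: (174 − 168.75)² / 168.75 = 0.1633
  purple shrunken: (55 − 56.25)² / 56.25 = 0.0278
  yellow smooth: (52 − 56.25)² / 56.25 = 0.3211
  yellow shrunken: (19 − 18.75)² / 18.75 = 0.0033
χ² = 0.1633 + 0.0278 + 0.3211 + 0.0033 = 0.5155 ≈ 0.516
Degrees of freedom = 4 − 1 = 3; critical value at α = 0.1 is 6.251.
Since 0.516 < 6.251, we fail to reject the null hypothesis — the data are consistent with the 9:3:3:1 ratio.

0.516; consistent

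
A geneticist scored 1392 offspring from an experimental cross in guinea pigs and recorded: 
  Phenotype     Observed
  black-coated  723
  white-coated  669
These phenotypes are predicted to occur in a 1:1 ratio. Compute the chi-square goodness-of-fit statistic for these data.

Under the 1:1 hypothesis (Σ ratio = 2, N = 1392):
  black-coated: 1392 × 1/2 = 696
  white-coated: 1392 × 1/2 = 696
χ² = Σ (O − E)² / E
  black-coated: (723 − 696)² / 696 = 1.0474
  white-coated: (669 − 696)² / 696 = 1.0474
χ² = 1.0474 + 1.0474 = 2.0948 ≈ 2.095

2.095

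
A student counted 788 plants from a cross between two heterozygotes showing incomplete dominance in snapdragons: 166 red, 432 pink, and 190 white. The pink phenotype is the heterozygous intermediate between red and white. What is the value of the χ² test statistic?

With incomplete dominance, a heterozygote × heterozygote cross gives a 1:2:1 phenotypic ratio.
The 1:2:1 ratio has 4 parts, so with N = 788 the expected counts are:
  red: 788 × 1/4 = 197
  pink: 788 × 2/4 = 394
  white: 788 × 1/4 = 197
χ² = Σ (O − E)² / E
  red: (166 − 197)² / 197 = 4.8782
  pink: (432 − 394)² / 394 = 3.6650
  white: (190 − 197)² / 197 = 0.2487
χ² = 4.8782 + 3.6650 + 0.2487 = 8.7919 ≈ 8.792

8.792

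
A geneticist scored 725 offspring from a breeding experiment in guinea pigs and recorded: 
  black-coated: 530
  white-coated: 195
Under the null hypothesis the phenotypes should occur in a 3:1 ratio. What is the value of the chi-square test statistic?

The 3:1 ratio has 4 parts, so with N = 725 the expected counts are:
  black-coated: 725 × 3/4 = 543.75
  white-coated: 725 × 1/4 = 181.25
χ² = Σ (O − E)² / E
  black-coated: (530 − 543.75)² / 543.75 = 0.3477
  white-coated: (195 − 181.25)² / 181.25 = 1.0431
χ² = 0.3477 + 1.0431 = 1.3908 ≈ 1.391

1.391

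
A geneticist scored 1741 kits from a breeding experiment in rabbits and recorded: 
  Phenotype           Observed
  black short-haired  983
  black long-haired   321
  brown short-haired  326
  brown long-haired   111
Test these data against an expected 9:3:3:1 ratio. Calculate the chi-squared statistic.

0.149

Under the 9:3:3:1 hypothesis (Σ ratio = 16, N = 1741):
  black short-haired: 1741 × 9/16 = 979.3125
  black long-haired: 1741 × 3/16 = 326.4375
  brown short-haired: 1741 × 3/16 = 326.4375
  brown long-haired: 1741 × 1/16 = 108.8125
χ² = Σ (O − E)² / E
  black short-haired: (983 − 979.3125)² / 979.3125 = 0.0139
  black long-haired: (321 − 326.4375)² / 326.4375 = 0.0906
  brown short-haired: (326 − 326.4375)² / 326.4375 = 0.0006
  brown long-haired: (111 − 108.8125)² / 108.8125 = 0.0440
χ² = 0.0139 + 0.0906 + 0.0006 + 0.0440 = 0.1491 ≈ 0.149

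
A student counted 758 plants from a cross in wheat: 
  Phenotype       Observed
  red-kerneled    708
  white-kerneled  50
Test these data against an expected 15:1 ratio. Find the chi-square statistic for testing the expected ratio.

0.155

Total ratio parts = 16. Expected numbers out of 758:
  red-kerneled: 758 × 15/16 = 710.625
  white-kerneled: 758 × 1/16 = 47.375
χ² = Σ (O − E)² / E
  red-kerneled: (708 − 710.625)² / 710.625 = 0.0097
  white-kerneled: (50 − 47.375)² / 47.375 = 0.1454
χ² = 0.0097 + 0.1454 = 0.1551 ≈ 0.155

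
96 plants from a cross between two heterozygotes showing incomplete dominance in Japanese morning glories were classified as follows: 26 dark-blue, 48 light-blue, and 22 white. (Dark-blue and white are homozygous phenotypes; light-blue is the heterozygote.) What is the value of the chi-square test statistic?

0.333

With incomplete dominance, a heterozygote × heterozygote cross gives a 1:2:1 phenotypic ratio.
The 1:2:1 ratio has 4 parts, so with N = 96 the expected counts are:
  dark-blue: 96 × 1/4 = 24
  light-blue: 96 × 2/4 = 48
  white: 96 × 1/4 = 24
χ² = Σ (O − E)² / E
  dark-blue: (26 − 24)² / 24 = 0.1667
  light-blue: (48 − 48)² / 48 = 0.0000
  white: (22 − 24)² / 24 = 0.1667
χ² = 0.1667 + 0.0000 + 0.1667 = 0.3334 ≈ 0.333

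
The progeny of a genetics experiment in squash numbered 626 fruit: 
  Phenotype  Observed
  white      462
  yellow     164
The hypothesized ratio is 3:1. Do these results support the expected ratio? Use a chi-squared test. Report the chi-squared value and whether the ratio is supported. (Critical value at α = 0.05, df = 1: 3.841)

0.479; consistent

Under the 3:1 hypothesis (Σ ratio = 4, N = 626):
  white: 626 × 3/4 = 469.5
  yellow: 626 × 1/4 = 156.5
χ² = Σ (O − E)² / E
  white: (462 − 469.5)² / 469.5 = 0.1198
  yellow: (164 − 156.5)² / 156.5 = 0.3594
χ² = 0.1198 + 0.3594 = 0.4792 ≈ 0.479
Degrees of freedom = 2 − 1 = 1; critical value at α = 0.05 is 3.841.
Since 0.479 < 3.841, we fail to reject the null hypothesis — the data are consistent with the 3:1 ratio.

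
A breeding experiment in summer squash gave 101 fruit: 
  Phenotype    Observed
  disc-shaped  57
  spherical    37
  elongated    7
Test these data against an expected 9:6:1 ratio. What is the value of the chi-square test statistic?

0.096

The 9:6:1 ratio has 16 parts, so with N = 101 the expected counts are:
  disc-shaped: 101 × 9/16 = 56.8125
  spherical: 101 × 6/16 = 37.875
  elongated: 101 × 1/16 = 6.3125
χ² = Σ (O − E)² / E
  disc-shaped: (57 − 56.8125)² / 56.8125 = 0.0006
  spherical: (37 − 37.875)² / 37.875 = 0.0202
  elongated: (7 − 6.3125)² / 6.3125 = 0.0749
χ² = 0.0006 + 0.0202 + 0.0749 = 0.0957 ≈ 0.096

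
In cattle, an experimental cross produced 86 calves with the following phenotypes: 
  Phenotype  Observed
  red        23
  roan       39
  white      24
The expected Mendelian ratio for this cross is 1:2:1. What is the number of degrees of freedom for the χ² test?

2

A goodness-of-fit test with 3 phenotype classes has df = 3 − 1 = 2.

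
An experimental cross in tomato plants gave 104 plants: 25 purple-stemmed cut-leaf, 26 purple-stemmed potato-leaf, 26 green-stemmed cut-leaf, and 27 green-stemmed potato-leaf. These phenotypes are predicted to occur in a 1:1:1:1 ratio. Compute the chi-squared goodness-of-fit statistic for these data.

0.077

The 1:1:1:1 ratio has 4 parts, so with N = 104 the expected counts are:
  purple-stemmed cut-leaf: 104 × 1/4 = 26
  purple-stemmed potato-leaf: 104 × 1/4 = 26
  green-stemmed cut-leaf: 104 × 1/4 = 26
  green-stemmed potato-leaf: 104 × 1/4 = 26
χ² = Σ (O − E)² / E
  purple-stemmed cut-leaf: (25 − 26)² / 26 = 0.0385
  purple-stemmed potato-leaf: (26 − 26)² / 26 = 0.0000
  green-stemmed cut-leaf: (26 − 26)² / 26 = 0.0000
  green-stemmed potato-leaf: (27 − 26)² / 26 = 0.0385
χ² = 0.0385 + 0.0000 + 0.0000 + 0.0385 = 0.077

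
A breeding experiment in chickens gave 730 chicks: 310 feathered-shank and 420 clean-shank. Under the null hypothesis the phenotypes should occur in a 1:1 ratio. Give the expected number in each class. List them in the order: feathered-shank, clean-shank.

Under the 1:1 hypothesis (Σ ratio = 2, N = 730):
  feathered-shank: 730 × 1/2 = 365
  clean-shank: 730 × 1/2 = 365

365, 365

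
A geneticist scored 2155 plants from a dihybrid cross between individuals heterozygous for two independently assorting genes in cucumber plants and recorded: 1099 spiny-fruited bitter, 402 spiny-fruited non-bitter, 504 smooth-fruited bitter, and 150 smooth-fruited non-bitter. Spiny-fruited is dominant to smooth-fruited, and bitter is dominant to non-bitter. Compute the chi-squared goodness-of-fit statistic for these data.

A dihybrid F₂ with independent assortment and complete dominance at both loci gives a 9:3:3:1 phenotypic ratio.
Expected counts for N = 2155 under a 9:3:3:1 ratio (total parts = 16):
  spiny-fruited bitter: 2155 × 9/16 = 1212.1875
  spiny-fruited non-bitter: 2155 × 3/16 = 404.0625
  smooth-fruited bitter: 2155 × 3/16 = 404.0625
  smooth-fruited non-bitter: 2155 × 1/16 = 134.6875
χ² = Σ (O − E)² / E
  spiny-fruited bitter: (1099 − 1212.1875)² / 1212.1875 = 10.5688
  spiny-fruited non-bitter: (402 − 404.0625)² / 404.0625 = 0.0105
  smooth-fruited bitter: (504 − 404.0625)² / 404.0625 = 24.7177
  smooth-fruited non-bitter: (150 − 134.6875)² / 134.6875 = 1.7409
χ² = 10.5688 + 0.0105 + 24.7177 + 1.7409 = 37.0379 ≈ 37.038

37.038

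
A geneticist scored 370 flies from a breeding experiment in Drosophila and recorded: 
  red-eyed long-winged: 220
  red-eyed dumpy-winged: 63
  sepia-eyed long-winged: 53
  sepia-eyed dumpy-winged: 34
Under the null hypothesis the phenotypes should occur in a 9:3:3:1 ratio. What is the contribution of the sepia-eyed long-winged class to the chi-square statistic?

3.865

Expected counts for N = 370 under a 9:3:3:1 ratio (total parts = 16):
  red-eyed long-winged: 370 × 9/16 = 208.125
  red-eyed dumpy-winged: 370 × 3/16 = 69.375
  sepia-eyed long-winged: 370 × 3/16 = 69.375
  sepia-eyed dumpy-winged: 370 × 1/16 = 23.125
Contribution of sepia-eyed long-winged: (53 − 69.375)² / 69.375 = 3.8651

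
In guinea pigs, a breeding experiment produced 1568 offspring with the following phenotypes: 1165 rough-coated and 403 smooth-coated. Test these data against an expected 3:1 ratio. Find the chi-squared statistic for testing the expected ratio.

Expected counts for N = 1568 under a 3:1 ratio (total parts = 4):
  rough-coated: 1568 × 3/4 = 1176
  smooth-coated: 1568 × 1/4 = 392
χ² = Σ (O − E)² / E
  rough-coated: (1165 − 1176)² / 1176 = 0.1029
  smooth-coated: (403 − 392)² / 392 = 0.3087
χ² = 0.1029 + 0.3087 = 0.4116 ≈ 0.412

0.412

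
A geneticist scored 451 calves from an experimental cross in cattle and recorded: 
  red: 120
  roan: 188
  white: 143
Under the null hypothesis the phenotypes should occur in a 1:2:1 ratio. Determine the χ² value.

14.818

Expected counts for N = 451 under a 1:2:1 ratio (total parts = 4):
  red: 451 × 1/4 = 112.75
  roan: 451 × 2/4 = 225.5
  white: 451 × 1/4 = 112.75
χ² = Σ (O − E)² / E
  red: (120 − 112.75)² / 112.75 = 0.4662
  roan: (188 − 225.5)² / 225.5 = 6.2361
  white: (143 − 112.75)² / 112.75 = 8.1159
χ² = 0.4662 + 6.2361 + 8.1159 = 14.8182 ≈ 14.818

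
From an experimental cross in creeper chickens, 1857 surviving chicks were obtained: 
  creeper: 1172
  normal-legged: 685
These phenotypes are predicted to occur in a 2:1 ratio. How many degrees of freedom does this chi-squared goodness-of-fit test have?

A goodness-of-fit test with 2 phenotype classes has df = 2 − 1 = 1.

1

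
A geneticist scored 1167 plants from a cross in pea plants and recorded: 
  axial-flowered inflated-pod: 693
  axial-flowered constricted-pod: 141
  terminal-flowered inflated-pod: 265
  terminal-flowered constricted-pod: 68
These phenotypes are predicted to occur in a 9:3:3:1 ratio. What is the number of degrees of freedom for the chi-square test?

A goodness-of-fit test with 4 phenotype classes has df = 4 − 1 = 3.

3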